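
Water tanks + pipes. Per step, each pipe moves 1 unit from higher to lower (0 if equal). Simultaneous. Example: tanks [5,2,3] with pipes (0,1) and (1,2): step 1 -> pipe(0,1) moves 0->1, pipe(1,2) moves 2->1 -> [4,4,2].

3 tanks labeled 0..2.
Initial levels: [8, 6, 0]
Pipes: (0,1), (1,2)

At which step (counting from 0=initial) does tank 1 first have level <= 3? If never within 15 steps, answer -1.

Step 1: flows [0->1,1->2] -> levels [7 6 1]
Step 2: flows [0->1,1->2] -> levels [6 6 2]
Step 3: flows [0=1,1->2] -> levels [6 5 3]
Step 4: flows [0->1,1->2] -> levels [5 5 4]
Step 5: flows [0=1,1->2] -> levels [5 4 5]
Step 6: flows [0->1,2->1] -> levels [4 6 4]
Step 7: flows [1->0,1->2] -> levels [5 4 5]
  -> period-2 cycle (repeats step 5); tank 1 never drops to <=3
Tank 1 never reaches <=3 within 15 steps

Answer: -1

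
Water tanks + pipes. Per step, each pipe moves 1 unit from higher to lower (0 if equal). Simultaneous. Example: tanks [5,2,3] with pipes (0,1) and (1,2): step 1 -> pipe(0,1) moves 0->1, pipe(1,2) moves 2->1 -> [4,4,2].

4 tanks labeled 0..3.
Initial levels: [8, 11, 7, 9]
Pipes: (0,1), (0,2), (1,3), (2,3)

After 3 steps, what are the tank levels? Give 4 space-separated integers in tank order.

Answer: 8 10 10 7

Derivation:
Step 1: flows [1->0,0->2,1->3,3->2] -> levels [8 9 9 9]
Step 2: flows [1->0,2->0,1=3,2=3] -> levels [10 8 8 9]
Step 3: flows [0->1,0->2,3->1,3->2] -> levels [8 10 10 7]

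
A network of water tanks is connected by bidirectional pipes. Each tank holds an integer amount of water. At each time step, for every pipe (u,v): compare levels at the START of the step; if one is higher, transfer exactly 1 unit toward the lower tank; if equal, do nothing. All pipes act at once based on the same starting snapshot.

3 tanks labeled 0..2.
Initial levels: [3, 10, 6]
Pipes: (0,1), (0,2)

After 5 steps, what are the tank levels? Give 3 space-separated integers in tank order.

Step 1: flows [1->0,2->0] -> levels [5 9 5]
Step 2: flows [1->0,0=2] -> levels [6 8 5]
Step 3: flows [1->0,0->2] -> levels [6 7 6]
Step 4: flows [1->0,0=2] -> levels [7 6 6]
Step 5: flows [0->1,0->2] -> levels [5 7 7]

Answer: 5 7 7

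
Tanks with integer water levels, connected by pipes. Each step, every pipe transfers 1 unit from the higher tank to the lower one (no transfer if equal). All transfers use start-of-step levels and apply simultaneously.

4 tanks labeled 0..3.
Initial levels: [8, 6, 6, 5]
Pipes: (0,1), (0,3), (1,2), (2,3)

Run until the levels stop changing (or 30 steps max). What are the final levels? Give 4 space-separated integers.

Answer: 8 5 7 5

Derivation:
Step 1: flows [0->1,0->3,1=2,2->3] -> levels [6 7 5 7]
Step 2: flows [1->0,3->0,1->2,3->2] -> levels [8 5 7 5]
Step 3: flows [0->1,0->3,2->1,2->3] -> levels [6 7 5 7]
  -> period-2 cycle: step 3 state = step 1 state; never stabilizes
  -> state at step 30: (30-1) mod 2 = 1, same as step 2 -> [8 5 7 5]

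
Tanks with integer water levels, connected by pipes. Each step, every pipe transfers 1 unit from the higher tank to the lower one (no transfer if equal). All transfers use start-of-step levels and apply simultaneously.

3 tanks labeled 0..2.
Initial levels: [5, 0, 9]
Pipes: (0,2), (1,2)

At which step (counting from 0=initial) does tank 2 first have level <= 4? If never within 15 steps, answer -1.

Step 1: flows [2->0,2->1] -> levels [6 1 7]
Step 2: flows [2->0,2->1] -> levels [7 2 5]
Step 3: flows [0->2,2->1] -> levels [6 3 5]
Step 4: flows [0->2,2->1] -> levels [5 4 5]
Step 5: flows [0=2,2->1] -> levels [5 5 4]
Tank 2 first reaches <=4 at step 5

Answer: 5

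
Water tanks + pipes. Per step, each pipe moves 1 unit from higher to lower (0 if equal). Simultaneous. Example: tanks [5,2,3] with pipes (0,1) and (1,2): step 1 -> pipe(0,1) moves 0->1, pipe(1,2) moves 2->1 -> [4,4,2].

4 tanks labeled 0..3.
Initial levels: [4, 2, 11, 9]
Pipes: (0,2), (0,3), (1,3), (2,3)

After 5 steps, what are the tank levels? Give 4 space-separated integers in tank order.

Answer: 6 6 7 7

Derivation:
Step 1: flows [2->0,3->0,3->1,2->3] -> levels [6 3 9 8]
Step 2: flows [2->0,3->0,3->1,2->3] -> levels [8 4 7 7]
Step 3: flows [0->2,0->3,3->1,2=3] -> levels [6 5 8 7]
Step 4: flows [2->0,3->0,3->1,2->3] -> levels [8 6 6 6]
Step 5: flows [0->2,0->3,1=3,2=3] -> levels [6 6 7 7]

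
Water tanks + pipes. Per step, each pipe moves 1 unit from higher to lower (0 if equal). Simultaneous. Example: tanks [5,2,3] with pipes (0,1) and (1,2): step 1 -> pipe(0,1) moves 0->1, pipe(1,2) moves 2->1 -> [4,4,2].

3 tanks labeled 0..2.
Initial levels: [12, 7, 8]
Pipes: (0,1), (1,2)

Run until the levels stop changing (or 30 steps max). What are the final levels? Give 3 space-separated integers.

Answer: 9 9 9

Derivation:
Step 1: flows [0->1,2->1] -> levels [11 9 7]
Step 2: flows [0->1,1->2] -> levels [10 9 8]
Step 3: flows [0->1,1->2] -> levels [9 9 9]
Step 4: flows [0=1,1=2] -> levels [9 9 9]
  -> stable (no change)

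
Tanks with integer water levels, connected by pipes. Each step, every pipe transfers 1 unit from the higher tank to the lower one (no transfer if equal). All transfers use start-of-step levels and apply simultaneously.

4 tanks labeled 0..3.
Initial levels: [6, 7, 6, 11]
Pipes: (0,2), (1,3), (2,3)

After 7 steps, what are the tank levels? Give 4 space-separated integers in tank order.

Answer: 8 7 6 9

Derivation:
Step 1: flows [0=2,3->1,3->2] -> levels [6 8 7 9]
Step 2: flows [2->0,3->1,3->2] -> levels [7 9 7 7]
Step 3: flows [0=2,1->3,2=3] -> levels [7 8 7 8]
Step 4: flows [0=2,1=3,3->2] -> levels [7 8 8 7]
Step 5: flows [2->0,1->3,2->3] -> levels [8 7 6 9]
Step 6: flows [0->2,3->1,3->2] -> levels [7 8 8 7]
  -> period-2 cycle: step 6 state = step 4 state
  -> state at step 7: (7-4) mod 2 = 1, same as step 5 -> [8 7 6 9]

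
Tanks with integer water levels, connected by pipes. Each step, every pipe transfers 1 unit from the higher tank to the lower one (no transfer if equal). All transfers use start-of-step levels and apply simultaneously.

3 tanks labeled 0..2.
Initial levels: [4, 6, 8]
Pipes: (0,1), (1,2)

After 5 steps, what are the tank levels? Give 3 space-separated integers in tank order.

Step 1: flows [1->0,2->1] -> levels [5 6 7]
Step 2: flows [1->0,2->1] -> levels [6 6 6]
Step 3: flows [0=1,1=2] -> levels [6 6 6]
  -> stable; steps 4..5 unchanged -> [6 6 6]

Answer: 6 6 6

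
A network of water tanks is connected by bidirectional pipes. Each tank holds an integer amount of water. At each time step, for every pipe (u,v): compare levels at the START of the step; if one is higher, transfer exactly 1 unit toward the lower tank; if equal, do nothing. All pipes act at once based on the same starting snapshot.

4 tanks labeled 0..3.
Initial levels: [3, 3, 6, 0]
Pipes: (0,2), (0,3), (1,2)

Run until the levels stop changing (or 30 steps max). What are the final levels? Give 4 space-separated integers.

Answer: 4 4 2 2

Derivation:
Step 1: flows [2->0,0->3,2->1] -> levels [3 4 4 1]
Step 2: flows [2->0,0->3,1=2] -> levels [3 4 3 2]
Step 3: flows [0=2,0->3,1->2] -> levels [2 3 4 3]
Step 4: flows [2->0,3->0,2->1] -> levels [4 4 2 2]
Step 5: flows [0->2,0->3,1->2] -> levels [2 3 4 3]
  -> period-2 cycle: step 5 state = step 3 state; never stabilizes
  -> state at step 30: (30-3) mod 2 = 1, same as step 4 -> [4 4 2 2]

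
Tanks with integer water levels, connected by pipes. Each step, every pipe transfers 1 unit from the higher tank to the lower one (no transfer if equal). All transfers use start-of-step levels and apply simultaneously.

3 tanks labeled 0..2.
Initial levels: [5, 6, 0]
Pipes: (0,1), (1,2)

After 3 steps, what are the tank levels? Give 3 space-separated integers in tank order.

Step 1: flows [1->0,1->2] -> levels [6 4 1]
Step 2: flows [0->1,1->2] -> levels [5 4 2]
Step 3: flows [0->1,1->2] -> levels [4 4 3]

Answer: 4 4 3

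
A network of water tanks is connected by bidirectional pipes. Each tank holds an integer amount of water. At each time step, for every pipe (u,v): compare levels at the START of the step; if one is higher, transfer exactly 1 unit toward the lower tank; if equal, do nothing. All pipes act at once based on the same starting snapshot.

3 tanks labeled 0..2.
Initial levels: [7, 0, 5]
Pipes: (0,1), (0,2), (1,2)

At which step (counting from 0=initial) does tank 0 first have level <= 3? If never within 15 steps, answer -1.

Answer: -1

Derivation:
Step 1: flows [0->1,0->2,2->1] -> levels [5 2 5]
Step 2: flows [0->1,0=2,2->1] -> levels [4 4 4]
Step 3: flows [0=1,0=2,1=2] -> levels [4 4 4]
  -> stable; tank 0 stays at 4 > 3
Tank 0 never reaches <=3 within 15 steps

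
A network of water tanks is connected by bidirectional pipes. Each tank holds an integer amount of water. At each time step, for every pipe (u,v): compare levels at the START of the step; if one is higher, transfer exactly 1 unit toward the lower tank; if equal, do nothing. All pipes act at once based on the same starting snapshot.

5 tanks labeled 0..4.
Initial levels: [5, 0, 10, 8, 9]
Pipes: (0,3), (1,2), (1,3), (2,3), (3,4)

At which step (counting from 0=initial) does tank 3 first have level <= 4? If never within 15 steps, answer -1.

Step 1: flows [3->0,2->1,3->1,2->3,4->3] -> levels [6 2 8 8 8]
Step 2: flows [3->0,2->1,3->1,2=3,3=4] -> levels [7 4 7 6 8]
Step 3: flows [0->3,2->1,3->1,2->3,4->3] -> levels [6 6 5 8 7]
Step 4: flows [3->0,1->2,3->1,3->2,3->4] -> levels [7 6 7 4 8]
Tank 3 first reaches <=4 at step 4

Answer: 4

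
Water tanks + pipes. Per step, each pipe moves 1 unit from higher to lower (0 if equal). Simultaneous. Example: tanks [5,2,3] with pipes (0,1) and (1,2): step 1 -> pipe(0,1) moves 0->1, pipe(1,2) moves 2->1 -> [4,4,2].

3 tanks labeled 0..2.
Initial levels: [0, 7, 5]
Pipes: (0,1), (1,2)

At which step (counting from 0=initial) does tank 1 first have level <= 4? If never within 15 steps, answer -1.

Step 1: flows [1->0,1->2] -> levels [1 5 6]
Step 2: flows [1->0,2->1] -> levels [2 5 5]
Step 3: flows [1->0,1=2] -> levels [3 4 5]
Tank 1 first reaches <=4 at step 3

Answer: 3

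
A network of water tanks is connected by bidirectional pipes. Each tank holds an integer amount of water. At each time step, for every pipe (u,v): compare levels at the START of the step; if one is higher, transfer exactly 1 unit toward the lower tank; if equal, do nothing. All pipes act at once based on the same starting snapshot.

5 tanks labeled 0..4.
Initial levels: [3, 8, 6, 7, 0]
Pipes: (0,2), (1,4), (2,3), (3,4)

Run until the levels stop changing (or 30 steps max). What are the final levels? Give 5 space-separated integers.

Answer: 5 6 4 5 4

Derivation:
Step 1: flows [2->0,1->4,3->2,3->4] -> levels [4 7 6 5 2]
Step 2: flows [2->0,1->4,2->3,3->4] -> levels [5 6 4 5 4]
Step 3: flows [0->2,1->4,3->2,3->4] -> levels [4 5 6 3 6]
Step 4: flows [2->0,4->1,2->3,4->3] -> levels [5 6 4 5 4]
  -> period-2 cycle: step 4 state = step 2 state; never stabilizes
  -> state at step 30: (30-2) mod 2 = 0, same as step 2 -> [5 6 4 5 4]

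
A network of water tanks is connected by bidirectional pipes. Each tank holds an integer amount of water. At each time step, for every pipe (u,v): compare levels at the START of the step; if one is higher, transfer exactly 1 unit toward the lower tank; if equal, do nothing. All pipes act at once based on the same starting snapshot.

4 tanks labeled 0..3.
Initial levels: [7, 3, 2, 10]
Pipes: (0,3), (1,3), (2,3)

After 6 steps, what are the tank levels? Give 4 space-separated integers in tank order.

Answer: 5 5 5 7

Derivation:
Step 1: flows [3->0,3->1,3->2] -> levels [8 4 3 7]
Step 2: flows [0->3,3->1,3->2] -> levels [7 5 4 6]
Step 3: flows [0->3,3->1,3->2] -> levels [6 6 5 5]
Step 4: flows [0->3,1->3,2=3] -> levels [5 5 5 7]
Step 5: flows [3->0,3->1,3->2] -> levels [6 6 6 4]
Step 6: flows [0->3,1->3,2->3] -> levels [5 5 5 7]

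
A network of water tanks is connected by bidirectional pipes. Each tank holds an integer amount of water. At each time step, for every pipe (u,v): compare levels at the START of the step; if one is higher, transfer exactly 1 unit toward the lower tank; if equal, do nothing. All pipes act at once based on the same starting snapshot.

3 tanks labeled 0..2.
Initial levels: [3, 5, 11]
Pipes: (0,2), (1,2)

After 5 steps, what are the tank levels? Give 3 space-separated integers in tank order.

Answer: 7 7 5

Derivation:
Step 1: flows [2->0,2->1] -> levels [4 6 9]
Step 2: flows [2->0,2->1] -> levels [5 7 7]
Step 3: flows [2->0,1=2] -> levels [6 7 6]
Step 4: flows [0=2,1->2] -> levels [6 6 7]
Step 5: flows [2->0,2->1] -> levels [7 7 5]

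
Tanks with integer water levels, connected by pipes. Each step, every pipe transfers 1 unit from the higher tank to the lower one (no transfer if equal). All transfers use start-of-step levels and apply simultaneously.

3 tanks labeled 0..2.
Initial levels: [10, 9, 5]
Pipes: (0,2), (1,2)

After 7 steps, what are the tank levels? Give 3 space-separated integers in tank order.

Step 1: flows [0->2,1->2] -> levels [9 8 7]
Step 2: flows [0->2,1->2] -> levels [8 7 9]
Step 3: flows [2->0,2->1] -> levels [9 8 7]
  -> period-2 cycle: step 3 state = step 1 state
  -> state at step 7: (7-1) mod 2 = 0, same as step 1 -> [9 8 7]

Answer: 9 8 7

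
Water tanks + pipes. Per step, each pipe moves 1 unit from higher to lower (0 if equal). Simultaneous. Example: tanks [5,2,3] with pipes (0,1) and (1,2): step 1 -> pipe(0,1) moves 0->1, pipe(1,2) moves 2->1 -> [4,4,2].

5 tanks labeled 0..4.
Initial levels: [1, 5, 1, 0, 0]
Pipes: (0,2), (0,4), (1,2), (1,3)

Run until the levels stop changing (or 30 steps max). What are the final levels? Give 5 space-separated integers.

Step 1: flows [0=2,0->4,1->2,1->3] -> levels [0 3 2 1 1]
Step 2: flows [2->0,4->0,1->2,1->3] -> levels [2 1 2 2 0]
Step 3: flows [0=2,0->4,2->1,3->1] -> levels [1 3 1 1 1]
Step 4: flows [0=2,0=4,1->2,1->3] -> levels [1 1 2 2 1]
Step 5: flows [2->0,0=4,2->1,3->1] -> levels [2 3 0 1 1]
Step 6: flows [0->2,0->4,1->2,1->3] -> levels [0 1 2 2 2]
Step 7: flows [2->0,4->0,2->1,3->1] -> levels [2 3 0 1 1]
  -> period-2 cycle: step 7 state = step 5 state; never stabilizes
  -> state at step 30: (30-5) mod 2 = 1, same as step 6 -> [0 1 2 2 2]

Answer: 0 1 2 2 2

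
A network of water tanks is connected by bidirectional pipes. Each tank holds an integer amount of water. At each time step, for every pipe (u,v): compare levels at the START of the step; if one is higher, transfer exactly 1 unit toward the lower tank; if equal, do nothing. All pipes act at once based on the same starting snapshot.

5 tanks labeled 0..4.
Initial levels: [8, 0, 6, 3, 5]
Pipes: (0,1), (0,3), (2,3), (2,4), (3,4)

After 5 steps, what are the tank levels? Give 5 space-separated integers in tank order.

Answer: 3 4 4 6 5

Derivation:
Step 1: flows [0->1,0->3,2->3,2->4,4->3] -> levels [6 1 4 6 5]
Step 2: flows [0->1,0=3,3->2,4->2,3->4] -> levels [5 2 6 4 5]
Step 3: flows [0->1,0->3,2->3,2->4,4->3] -> levels [3 3 4 7 5]
Step 4: flows [0=1,3->0,3->2,4->2,3->4] -> levels [4 3 6 4 5]
Step 5: flows [0->1,0=3,2->3,2->4,4->3] -> levels [3 4 4 6 5]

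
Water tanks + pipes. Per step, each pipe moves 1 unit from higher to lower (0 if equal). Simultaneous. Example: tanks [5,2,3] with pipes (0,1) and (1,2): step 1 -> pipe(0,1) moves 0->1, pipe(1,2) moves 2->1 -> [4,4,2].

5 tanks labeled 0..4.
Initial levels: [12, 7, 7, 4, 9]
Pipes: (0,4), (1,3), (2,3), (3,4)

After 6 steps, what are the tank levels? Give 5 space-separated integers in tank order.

Step 1: flows [0->4,1->3,2->3,4->3] -> levels [11 6 6 7 9]
Step 2: flows [0->4,3->1,3->2,4->3] -> levels [10 7 7 6 9]
Step 3: flows [0->4,1->3,2->3,4->3] -> levels [9 6 6 9 9]
Step 4: flows [0=4,3->1,3->2,3=4] -> levels [9 7 7 7 9]
Step 5: flows [0=4,1=3,2=3,4->3] -> levels [9 7 7 8 8]
Step 6: flows [0->4,3->1,3->2,3=4] -> levels [8 8 8 6 9]

Answer: 8 8 8 6 9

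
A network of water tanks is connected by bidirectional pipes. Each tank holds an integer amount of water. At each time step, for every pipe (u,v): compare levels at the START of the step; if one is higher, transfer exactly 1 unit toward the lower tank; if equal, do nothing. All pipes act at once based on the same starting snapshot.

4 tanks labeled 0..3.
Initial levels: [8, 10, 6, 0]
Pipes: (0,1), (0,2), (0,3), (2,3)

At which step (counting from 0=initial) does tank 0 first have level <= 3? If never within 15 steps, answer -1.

Answer: -1

Derivation:
Step 1: flows [1->0,0->2,0->3,2->3] -> levels [7 9 6 2]
Step 2: flows [1->0,0->2,0->3,2->3] -> levels [6 8 6 4]
Step 3: flows [1->0,0=2,0->3,2->3] -> levels [6 7 5 6]
Step 4: flows [1->0,0->2,0=3,3->2] -> levels [6 6 7 5]
Step 5: flows [0=1,2->0,0->3,2->3] -> levels [6 6 5 7]
Step 6: flows [0=1,0->2,3->0,3->2] -> levels [6 6 7 5]
  -> period-2 cycle (repeats step 4); tank 0 never drops to <=3
Tank 0 never reaches <=3 within 15 steps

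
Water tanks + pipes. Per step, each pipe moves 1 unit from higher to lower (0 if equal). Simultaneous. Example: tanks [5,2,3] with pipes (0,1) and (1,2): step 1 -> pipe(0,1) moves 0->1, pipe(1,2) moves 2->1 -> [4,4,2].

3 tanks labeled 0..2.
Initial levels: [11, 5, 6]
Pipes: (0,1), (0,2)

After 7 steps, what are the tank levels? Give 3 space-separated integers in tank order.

Answer: 8 7 7

Derivation:
Step 1: flows [0->1,0->2] -> levels [9 6 7]
Step 2: flows [0->1,0->2] -> levels [7 7 8]
Step 3: flows [0=1,2->0] -> levels [8 7 7]
Step 4: flows [0->1,0->2] -> levels [6 8 8]
Step 5: flows [1->0,2->0] -> levels [8 7 7]
  -> period-2 cycle: step 5 state = step 3 state
  -> state at step 7: (7-3) mod 2 = 0, same as step 3 -> [8 7 7]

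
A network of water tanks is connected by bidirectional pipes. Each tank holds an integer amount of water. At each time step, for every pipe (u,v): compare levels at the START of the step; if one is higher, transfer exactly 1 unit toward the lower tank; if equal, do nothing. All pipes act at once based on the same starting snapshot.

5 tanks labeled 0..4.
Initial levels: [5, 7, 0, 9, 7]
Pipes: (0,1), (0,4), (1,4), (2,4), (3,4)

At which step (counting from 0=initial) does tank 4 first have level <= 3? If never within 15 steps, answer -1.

Answer: 5

Derivation:
Step 1: flows [1->0,4->0,1=4,4->2,3->4] -> levels [7 6 1 8 6]
Step 2: flows [0->1,0->4,1=4,4->2,3->4] -> levels [5 7 2 7 7]
Step 3: flows [1->0,4->0,1=4,4->2,3=4] -> levels [7 6 3 7 5]
Step 4: flows [0->1,0->4,1->4,4->2,3->4] -> levels [5 6 4 6 7]
Step 5: flows [1->0,4->0,4->1,4->2,4->3] -> levels [7 6 5 7 3]
Tank 4 first reaches <=3 at step 5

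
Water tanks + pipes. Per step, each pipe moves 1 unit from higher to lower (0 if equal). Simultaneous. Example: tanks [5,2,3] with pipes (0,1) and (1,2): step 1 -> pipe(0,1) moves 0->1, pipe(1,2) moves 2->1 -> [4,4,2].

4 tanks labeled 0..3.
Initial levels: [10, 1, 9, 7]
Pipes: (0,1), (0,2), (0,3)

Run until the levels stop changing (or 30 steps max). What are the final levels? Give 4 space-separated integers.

Answer: 8 5 7 7

Derivation:
Step 1: flows [0->1,0->2,0->3] -> levels [7 2 10 8]
Step 2: flows [0->1,2->0,3->0] -> levels [8 3 9 7]
Step 3: flows [0->1,2->0,0->3] -> levels [7 4 8 8]
Step 4: flows [0->1,2->0,3->0] -> levels [8 5 7 7]
Step 5: flows [0->1,0->2,0->3] -> levels [5 6 8 8]
Step 6: flows [1->0,2->0,3->0] -> levels [8 5 7 7]
  -> period-2 cycle: step 6 state = step 4 state; never stabilizes
  -> state at step 30: (30-4) mod 2 = 0, same as step 4 -> [8 5 7 7]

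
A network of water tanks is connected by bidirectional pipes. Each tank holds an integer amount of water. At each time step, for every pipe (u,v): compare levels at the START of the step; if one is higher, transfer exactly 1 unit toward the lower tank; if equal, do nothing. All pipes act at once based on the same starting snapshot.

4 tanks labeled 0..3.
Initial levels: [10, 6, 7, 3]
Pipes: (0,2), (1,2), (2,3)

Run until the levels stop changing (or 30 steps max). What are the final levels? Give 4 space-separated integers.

Answer: 6 6 8 6

Derivation:
Step 1: flows [0->2,2->1,2->3] -> levels [9 7 6 4]
Step 2: flows [0->2,1->2,2->3] -> levels [8 6 7 5]
Step 3: flows [0->2,2->1,2->3] -> levels [7 7 6 6]
Step 4: flows [0->2,1->2,2=3] -> levels [6 6 8 6]
Step 5: flows [2->0,2->1,2->3] -> levels [7 7 5 7]
Step 6: flows [0->2,1->2,3->2] -> levels [6 6 8 6]
  -> period-2 cycle: step 6 state = step 4 state; never stabilizes
  -> state at step 30: (30-4) mod 2 = 0, same as step 4 -> [6 6 8 6]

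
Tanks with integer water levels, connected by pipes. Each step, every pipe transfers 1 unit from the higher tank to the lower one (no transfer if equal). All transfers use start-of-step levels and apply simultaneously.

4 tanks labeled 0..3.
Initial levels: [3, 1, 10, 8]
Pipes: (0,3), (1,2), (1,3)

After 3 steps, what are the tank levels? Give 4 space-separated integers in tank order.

Step 1: flows [3->0,2->1,3->1] -> levels [4 3 9 6]
Step 2: flows [3->0,2->1,3->1] -> levels [5 5 8 4]
Step 3: flows [0->3,2->1,1->3] -> levels [4 5 7 6]

Answer: 4 5 7 6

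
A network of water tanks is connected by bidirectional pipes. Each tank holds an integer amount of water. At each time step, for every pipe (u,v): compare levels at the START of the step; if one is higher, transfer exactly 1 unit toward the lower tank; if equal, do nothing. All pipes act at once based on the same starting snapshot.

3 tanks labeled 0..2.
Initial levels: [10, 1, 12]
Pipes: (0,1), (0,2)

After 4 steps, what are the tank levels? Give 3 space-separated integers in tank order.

Step 1: flows [0->1,2->0] -> levels [10 2 11]
Step 2: flows [0->1,2->0] -> levels [10 3 10]
Step 3: flows [0->1,0=2] -> levels [9 4 10]
Step 4: flows [0->1,2->0] -> levels [9 5 9]

Answer: 9 5 9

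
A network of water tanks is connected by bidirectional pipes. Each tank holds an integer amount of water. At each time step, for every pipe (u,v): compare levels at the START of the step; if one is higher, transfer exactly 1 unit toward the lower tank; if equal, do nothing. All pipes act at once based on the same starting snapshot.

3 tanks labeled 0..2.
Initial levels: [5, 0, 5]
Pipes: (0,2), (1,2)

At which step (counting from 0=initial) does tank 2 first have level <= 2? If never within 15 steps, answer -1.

Answer: 5

Derivation:
Step 1: flows [0=2,2->1] -> levels [5 1 4]
Step 2: flows [0->2,2->1] -> levels [4 2 4]
Step 3: flows [0=2,2->1] -> levels [4 3 3]
Step 4: flows [0->2,1=2] -> levels [3 3 4]
Step 5: flows [2->0,2->1] -> levels [4 4 2]
Tank 2 first reaches <=2 at step 5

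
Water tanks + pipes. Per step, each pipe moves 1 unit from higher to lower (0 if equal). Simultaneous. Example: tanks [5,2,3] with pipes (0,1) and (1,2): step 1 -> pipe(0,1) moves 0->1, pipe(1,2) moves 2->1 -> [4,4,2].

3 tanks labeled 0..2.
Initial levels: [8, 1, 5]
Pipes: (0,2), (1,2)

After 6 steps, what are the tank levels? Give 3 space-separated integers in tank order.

Step 1: flows [0->2,2->1] -> levels [7 2 5]
Step 2: flows [0->2,2->1] -> levels [6 3 5]
Step 3: flows [0->2,2->1] -> levels [5 4 5]
Step 4: flows [0=2,2->1] -> levels [5 5 4]
Step 5: flows [0->2,1->2] -> levels [4 4 6]
Step 6: flows [2->0,2->1] -> levels [5 5 4]

Answer: 5 5 4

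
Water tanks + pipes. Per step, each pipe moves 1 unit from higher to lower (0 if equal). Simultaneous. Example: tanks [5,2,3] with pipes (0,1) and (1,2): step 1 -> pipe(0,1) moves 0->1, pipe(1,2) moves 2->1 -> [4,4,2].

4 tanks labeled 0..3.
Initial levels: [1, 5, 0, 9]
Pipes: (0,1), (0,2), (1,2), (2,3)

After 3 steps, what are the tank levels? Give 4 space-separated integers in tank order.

Step 1: flows [1->0,0->2,1->2,3->2] -> levels [1 3 3 8]
Step 2: flows [1->0,2->0,1=2,3->2] -> levels [3 2 3 7]
Step 3: flows [0->1,0=2,2->1,3->2] -> levels [2 4 3 6]

Answer: 2 4 3 6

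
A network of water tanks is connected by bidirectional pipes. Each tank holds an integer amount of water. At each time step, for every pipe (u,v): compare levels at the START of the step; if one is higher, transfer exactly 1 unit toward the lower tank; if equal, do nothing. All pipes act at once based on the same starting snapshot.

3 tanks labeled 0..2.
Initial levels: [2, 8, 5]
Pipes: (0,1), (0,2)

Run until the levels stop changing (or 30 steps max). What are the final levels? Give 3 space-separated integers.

Answer: 5 5 5

Derivation:
Step 1: flows [1->0,2->0] -> levels [4 7 4]
Step 2: flows [1->0,0=2] -> levels [5 6 4]
Step 3: flows [1->0,0->2] -> levels [5 5 5]
Step 4: flows [0=1,0=2] -> levels [5 5 5]
  -> stable (no change)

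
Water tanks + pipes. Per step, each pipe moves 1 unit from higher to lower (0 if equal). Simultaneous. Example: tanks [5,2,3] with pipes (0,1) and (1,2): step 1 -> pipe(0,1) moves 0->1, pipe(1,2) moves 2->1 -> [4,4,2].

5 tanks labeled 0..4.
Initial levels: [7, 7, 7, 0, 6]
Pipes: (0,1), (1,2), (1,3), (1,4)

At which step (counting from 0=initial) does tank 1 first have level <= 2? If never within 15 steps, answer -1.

Step 1: flows [0=1,1=2,1->3,1->4] -> levels [7 5 7 1 7]
Step 2: flows [0->1,2->1,1->3,4->1] -> levels [6 7 6 2 6]
Step 3: flows [1->0,1->2,1->3,1->4] -> levels [7 3 7 3 7]
Step 4: flows [0->1,2->1,1=3,4->1] -> levels [6 6 6 3 6]
Step 5: flows [0=1,1=2,1->3,1=4] -> levels [6 5 6 4 6]
Step 6: flows [0->1,2->1,1->3,4->1] -> levels [5 7 5 5 5]
Step 7: flows [1->0,1->2,1->3,1->4] -> levels [6 3 6 6 6]
Step 8: flows [0->1,2->1,3->1,4->1] -> levels [5 7 5 5 5]
  -> period-2 cycle (repeats step 6); tank 1 never drops to <=2
Tank 1 never reaches <=2 within 15 steps

Answer: -1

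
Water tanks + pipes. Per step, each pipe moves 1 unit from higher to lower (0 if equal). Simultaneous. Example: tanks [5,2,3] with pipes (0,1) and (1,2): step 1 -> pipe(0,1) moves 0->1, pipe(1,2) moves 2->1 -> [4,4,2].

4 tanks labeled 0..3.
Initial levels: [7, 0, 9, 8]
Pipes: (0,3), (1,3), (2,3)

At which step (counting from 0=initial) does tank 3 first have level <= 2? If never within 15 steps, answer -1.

Step 1: flows [3->0,3->1,2->3] -> levels [8 1 8 7]
Step 2: flows [0->3,3->1,2->3] -> levels [7 2 7 8]
Step 3: flows [3->0,3->1,3->2] -> levels [8 3 8 5]
Step 4: flows [0->3,3->1,2->3] -> levels [7 4 7 6]
Step 5: flows [0->3,3->1,2->3] -> levels [6 5 6 7]
Step 6: flows [3->0,3->1,3->2] -> levels [7 6 7 4]
Step 7: flows [0->3,1->3,2->3] -> levels [6 5 6 7]
  -> period-2 cycle (repeats step 5); tank 3 never drops to <=2
Tank 3 never reaches <=2 within 15 steps

Answer: -1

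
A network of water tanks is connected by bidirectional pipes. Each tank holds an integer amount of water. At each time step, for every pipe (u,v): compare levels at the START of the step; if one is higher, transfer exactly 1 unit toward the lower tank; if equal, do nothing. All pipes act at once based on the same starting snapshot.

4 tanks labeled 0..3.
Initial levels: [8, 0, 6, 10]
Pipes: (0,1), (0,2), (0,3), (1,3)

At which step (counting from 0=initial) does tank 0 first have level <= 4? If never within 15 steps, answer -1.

Answer: -1

Derivation:
Step 1: flows [0->1,0->2,3->0,3->1] -> levels [7 2 7 8]
Step 2: flows [0->1,0=2,3->0,3->1] -> levels [7 4 7 6]
Step 3: flows [0->1,0=2,0->3,3->1] -> levels [5 6 7 6]
Step 4: flows [1->0,2->0,3->0,1=3] -> levels [8 5 6 5]
Step 5: flows [0->1,0->2,0->3,1=3] -> levels [5 6 7 6]
  -> period-2 cycle (repeats step 3); tank 0 never drops to <=4
Tank 0 never reaches <=4 within 15 steps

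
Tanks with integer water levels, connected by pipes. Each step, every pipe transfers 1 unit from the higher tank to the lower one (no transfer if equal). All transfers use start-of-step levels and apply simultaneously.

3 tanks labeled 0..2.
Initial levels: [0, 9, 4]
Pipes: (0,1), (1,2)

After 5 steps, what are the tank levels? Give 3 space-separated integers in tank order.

Answer: 4 5 4

Derivation:
Step 1: flows [1->0,1->2] -> levels [1 7 5]
Step 2: flows [1->0,1->2] -> levels [2 5 6]
Step 3: flows [1->0,2->1] -> levels [3 5 5]
Step 4: flows [1->0,1=2] -> levels [4 4 5]
Step 5: flows [0=1,2->1] -> levels [4 5 4]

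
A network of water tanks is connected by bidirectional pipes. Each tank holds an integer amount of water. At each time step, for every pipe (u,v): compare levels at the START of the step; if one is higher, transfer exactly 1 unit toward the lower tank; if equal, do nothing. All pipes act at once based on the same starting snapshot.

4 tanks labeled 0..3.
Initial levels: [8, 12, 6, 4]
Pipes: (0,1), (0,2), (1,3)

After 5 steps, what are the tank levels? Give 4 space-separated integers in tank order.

Step 1: flows [1->0,0->2,1->3] -> levels [8 10 7 5]
Step 2: flows [1->0,0->2,1->3] -> levels [8 8 8 6]
Step 3: flows [0=1,0=2,1->3] -> levels [8 7 8 7]
Step 4: flows [0->1,0=2,1=3] -> levels [7 8 8 7]
Step 5: flows [1->0,2->0,1->3] -> levels [9 6 7 8]

Answer: 9 6 7 8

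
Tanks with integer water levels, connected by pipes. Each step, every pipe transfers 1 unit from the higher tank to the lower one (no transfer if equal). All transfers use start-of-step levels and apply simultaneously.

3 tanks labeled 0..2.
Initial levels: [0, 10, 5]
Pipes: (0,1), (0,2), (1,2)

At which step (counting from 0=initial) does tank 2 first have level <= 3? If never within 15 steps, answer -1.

Step 1: flows [1->0,2->0,1->2] -> levels [2 8 5]
Step 2: flows [1->0,2->0,1->2] -> levels [4 6 5]
Step 3: flows [1->0,2->0,1->2] -> levels [6 4 5]
Step 4: flows [0->1,0->2,2->1] -> levels [4 6 5]
  -> period-2 cycle (repeats step 2); tank 2 never drops to <=3
Tank 2 never reaches <=3 within 15 steps

Answer: -1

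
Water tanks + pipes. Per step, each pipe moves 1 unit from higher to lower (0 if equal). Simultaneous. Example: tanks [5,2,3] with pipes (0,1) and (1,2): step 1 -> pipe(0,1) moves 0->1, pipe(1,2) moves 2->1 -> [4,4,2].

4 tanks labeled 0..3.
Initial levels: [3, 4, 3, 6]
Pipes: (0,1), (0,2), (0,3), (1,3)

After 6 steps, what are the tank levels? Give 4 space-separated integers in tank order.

Answer: 2 5 4 5

Derivation:
Step 1: flows [1->0,0=2,3->0,3->1] -> levels [5 4 3 4]
Step 2: flows [0->1,0->2,0->3,1=3] -> levels [2 5 4 5]
Step 3: flows [1->0,2->0,3->0,1=3] -> levels [5 4 3 4]
  -> period-2 cycle: step 3 state = step 1 state
  -> state at step 6: (6-1) mod 2 = 1, same as step 2 -> [2 5 4 5]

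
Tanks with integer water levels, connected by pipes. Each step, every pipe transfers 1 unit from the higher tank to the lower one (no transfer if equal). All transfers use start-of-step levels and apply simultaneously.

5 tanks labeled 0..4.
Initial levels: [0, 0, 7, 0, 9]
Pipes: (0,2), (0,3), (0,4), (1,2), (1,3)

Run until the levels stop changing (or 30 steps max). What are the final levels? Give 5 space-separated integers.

Step 1: flows [2->0,0=3,4->0,2->1,1=3] -> levels [2 1 5 0 8]
Step 2: flows [2->0,0->3,4->0,2->1,1->3] -> levels [3 1 3 2 7]
Step 3: flows [0=2,0->3,4->0,2->1,3->1] -> levels [3 3 2 2 6]
Step 4: flows [0->2,0->3,4->0,1->2,1->3] -> levels [2 1 4 4 5]
Step 5: flows [2->0,3->0,4->0,2->1,3->1] -> levels [5 3 2 2 4]
Step 6: flows [0->2,0->3,0->4,1->2,1->3] -> levels [2 1 4 4 5]
  -> period-2 cycle: step 6 state = step 4 state; never stabilizes
  -> state at step 30: (30-4) mod 2 = 0, same as step 4 -> [2 1 4 4 5]

Answer: 2 1 4 4 5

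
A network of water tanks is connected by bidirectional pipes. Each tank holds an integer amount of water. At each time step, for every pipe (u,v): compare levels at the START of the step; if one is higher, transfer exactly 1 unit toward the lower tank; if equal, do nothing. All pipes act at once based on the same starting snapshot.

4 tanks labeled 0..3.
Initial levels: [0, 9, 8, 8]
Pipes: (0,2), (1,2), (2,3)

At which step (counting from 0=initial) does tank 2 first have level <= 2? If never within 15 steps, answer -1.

Step 1: flows [2->0,1->2,2=3] -> levels [1 8 8 8]
Step 2: flows [2->0,1=2,2=3] -> levels [2 8 7 8]
Step 3: flows [2->0,1->2,3->2] -> levels [3 7 8 7]
Step 4: flows [2->0,2->1,2->3] -> levels [4 8 5 8]
Step 5: flows [2->0,1->2,3->2] -> levels [5 7 6 7]
Step 6: flows [2->0,1->2,3->2] -> levels [6 6 7 6]
Step 7: flows [2->0,2->1,2->3] -> levels [7 7 4 7]
Step 8: flows [0->2,1->2,3->2] -> levels [6 6 7 6]
  -> period-2 cycle (repeats step 6); tank 2 never drops to <=2
Tank 2 never reaches <=2 within 15 steps

Answer: -1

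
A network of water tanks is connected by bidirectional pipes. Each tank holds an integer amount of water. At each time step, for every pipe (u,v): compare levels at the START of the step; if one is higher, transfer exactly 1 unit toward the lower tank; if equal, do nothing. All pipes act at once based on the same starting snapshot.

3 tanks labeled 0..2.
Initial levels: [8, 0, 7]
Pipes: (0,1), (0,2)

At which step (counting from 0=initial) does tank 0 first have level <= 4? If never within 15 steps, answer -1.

Step 1: flows [0->1,0->2] -> levels [6 1 8]
Step 2: flows [0->1,2->0] -> levels [6 2 7]
Step 3: flows [0->1,2->0] -> levels [6 3 6]
Step 4: flows [0->1,0=2] -> levels [5 4 6]
Step 5: flows [0->1,2->0] -> levels [5 5 5]
Step 6: flows [0=1,0=2] -> levels [5 5 5]
  -> stable; tank 0 stays at 5 > 4
Tank 0 never reaches <=4 within 15 steps

Answer: -1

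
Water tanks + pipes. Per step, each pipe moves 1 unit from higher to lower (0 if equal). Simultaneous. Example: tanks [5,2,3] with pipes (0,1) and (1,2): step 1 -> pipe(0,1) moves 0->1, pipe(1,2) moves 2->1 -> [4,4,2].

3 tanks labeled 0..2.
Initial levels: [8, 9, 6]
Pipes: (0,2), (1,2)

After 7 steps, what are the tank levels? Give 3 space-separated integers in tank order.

Answer: 7 7 9

Derivation:
Step 1: flows [0->2,1->2] -> levels [7 8 8]
Step 2: flows [2->0,1=2] -> levels [8 8 7]
Step 3: flows [0->2,1->2] -> levels [7 7 9]
Step 4: flows [2->0,2->1] -> levels [8 8 7]
  -> period-2 cycle: step 4 state = step 2 state
  -> state at step 7: (7-2) mod 2 = 1, same as step 3 -> [7 7 9]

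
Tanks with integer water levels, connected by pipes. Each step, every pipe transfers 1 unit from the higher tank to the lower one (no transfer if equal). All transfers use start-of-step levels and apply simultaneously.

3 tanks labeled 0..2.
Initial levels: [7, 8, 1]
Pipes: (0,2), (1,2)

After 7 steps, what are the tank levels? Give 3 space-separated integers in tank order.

Step 1: flows [0->2,1->2] -> levels [6 7 3]
Step 2: flows [0->2,1->2] -> levels [5 6 5]
Step 3: flows [0=2,1->2] -> levels [5 5 6]
Step 4: flows [2->0,2->1] -> levels [6 6 4]
Step 5: flows [0->2,1->2] -> levels [5 5 6]
  -> period-2 cycle: step 5 state = step 3 state
  -> state at step 7: (7-3) mod 2 = 0, same as step 3 -> [5 5 6]

Answer: 5 5 6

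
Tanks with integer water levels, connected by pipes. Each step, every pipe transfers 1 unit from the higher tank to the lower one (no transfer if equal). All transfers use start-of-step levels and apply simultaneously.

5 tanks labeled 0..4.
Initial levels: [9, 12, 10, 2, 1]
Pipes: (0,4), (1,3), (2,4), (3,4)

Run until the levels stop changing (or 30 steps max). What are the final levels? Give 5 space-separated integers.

Step 1: flows [0->4,1->3,2->4,3->4] -> levels [8 11 9 2 4]
Step 2: flows [0->4,1->3,2->4,4->3] -> levels [7 10 8 4 5]
Step 3: flows [0->4,1->3,2->4,4->3] -> levels [6 9 7 6 6]
Step 4: flows [0=4,1->3,2->4,3=4] -> levels [6 8 6 7 7]
Step 5: flows [4->0,1->3,4->2,3=4] -> levels [7 7 7 8 5]
Step 6: flows [0->4,3->1,2->4,3->4] -> levels [6 8 6 6 8]
Step 7: flows [4->0,1->3,4->2,4->3] -> levels [7 7 7 8 5]
  -> period-2 cycle: step 7 state = step 5 state; never stabilizes
  -> state at step 30: (30-5) mod 2 = 1, same as step 6 -> [6 8 6 6 8]

Answer: 6 8 6 6 8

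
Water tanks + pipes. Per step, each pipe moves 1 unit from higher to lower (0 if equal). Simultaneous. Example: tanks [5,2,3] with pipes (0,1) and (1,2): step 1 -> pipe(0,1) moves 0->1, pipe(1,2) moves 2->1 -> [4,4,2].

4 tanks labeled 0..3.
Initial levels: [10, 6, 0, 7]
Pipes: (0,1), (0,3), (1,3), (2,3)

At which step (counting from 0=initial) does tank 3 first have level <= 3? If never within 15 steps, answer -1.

Step 1: flows [0->1,0->3,3->1,3->2] -> levels [8 8 1 6]
Step 2: flows [0=1,0->3,1->3,3->2] -> levels [7 7 2 7]
Step 3: flows [0=1,0=3,1=3,3->2] -> levels [7 7 3 6]
Step 4: flows [0=1,0->3,1->3,3->2] -> levels [6 6 4 7]
Step 5: flows [0=1,3->0,3->1,3->2] -> levels [7 7 5 4]
Step 6: flows [0=1,0->3,1->3,2->3] -> levels [6 6 4 7]
  -> period-2 cycle (repeats step 4); tank 3 never drops to <=3
Tank 3 never reaches <=3 within 15 steps

Answer: -1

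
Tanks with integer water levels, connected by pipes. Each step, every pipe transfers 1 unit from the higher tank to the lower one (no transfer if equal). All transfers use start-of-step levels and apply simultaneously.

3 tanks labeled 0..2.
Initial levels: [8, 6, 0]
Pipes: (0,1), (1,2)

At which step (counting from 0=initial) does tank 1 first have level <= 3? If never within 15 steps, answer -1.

Step 1: flows [0->1,1->2] -> levels [7 6 1]
Step 2: flows [0->1,1->2] -> levels [6 6 2]
Step 3: flows [0=1,1->2] -> levels [6 5 3]
Step 4: flows [0->1,1->2] -> levels [5 5 4]
Step 5: flows [0=1,1->2] -> levels [5 4 5]
Step 6: flows [0->1,2->1] -> levels [4 6 4]
Step 7: flows [1->0,1->2] -> levels [5 4 5]
  -> period-2 cycle (repeats step 5); tank 1 never drops to <=3
Tank 1 never reaches <=3 within 15 steps

Answer: -1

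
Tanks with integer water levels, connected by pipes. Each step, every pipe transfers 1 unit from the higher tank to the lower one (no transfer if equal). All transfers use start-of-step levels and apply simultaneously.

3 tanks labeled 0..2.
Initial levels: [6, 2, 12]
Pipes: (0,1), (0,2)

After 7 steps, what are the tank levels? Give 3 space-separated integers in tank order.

Step 1: flows [0->1,2->0] -> levels [6 3 11]
Step 2: flows [0->1,2->0] -> levels [6 4 10]
Step 3: flows [0->1,2->0] -> levels [6 5 9]
Step 4: flows [0->1,2->0] -> levels [6 6 8]
Step 5: flows [0=1,2->0] -> levels [7 6 7]
Step 6: flows [0->1,0=2] -> levels [6 7 7]
Step 7: flows [1->0,2->0] -> levels [8 6 6]

Answer: 8 6 6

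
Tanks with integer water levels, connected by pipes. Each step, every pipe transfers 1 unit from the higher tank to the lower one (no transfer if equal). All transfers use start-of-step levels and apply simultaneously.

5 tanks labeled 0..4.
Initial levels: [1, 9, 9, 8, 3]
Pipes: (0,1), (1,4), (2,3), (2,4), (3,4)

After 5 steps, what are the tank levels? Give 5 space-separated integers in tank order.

Answer: 5 6 6 8 5

Derivation:
Step 1: flows [1->0,1->4,2->3,2->4,3->4] -> levels [2 7 7 8 6]
Step 2: flows [1->0,1->4,3->2,2->4,3->4] -> levels [3 5 7 6 9]
Step 3: flows [1->0,4->1,2->3,4->2,4->3] -> levels [4 5 7 8 6]
Step 4: flows [1->0,4->1,3->2,2->4,3->4] -> levels [5 5 7 6 7]
Step 5: flows [0=1,4->1,2->3,2=4,4->3] -> levels [5 6 6 8 5]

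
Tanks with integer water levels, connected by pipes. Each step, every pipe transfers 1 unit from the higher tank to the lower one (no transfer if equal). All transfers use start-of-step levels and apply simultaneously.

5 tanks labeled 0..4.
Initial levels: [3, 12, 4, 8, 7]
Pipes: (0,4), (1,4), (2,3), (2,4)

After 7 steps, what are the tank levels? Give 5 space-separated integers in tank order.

Answer: 6 7 5 7 9

Derivation:
Step 1: flows [4->0,1->4,3->2,4->2] -> levels [4 11 6 7 6]
Step 2: flows [4->0,1->4,3->2,2=4] -> levels [5 10 7 6 6]
Step 3: flows [4->0,1->4,2->3,2->4] -> levels [6 9 5 7 7]
Step 4: flows [4->0,1->4,3->2,4->2] -> levels [7 8 7 6 6]
Step 5: flows [0->4,1->4,2->3,2->4] -> levels [6 7 5 7 9]
Step 6: flows [4->0,4->1,3->2,4->2] -> levels [7 8 7 6 6]
  -> period-2 cycle: step 6 state = step 4 state
  -> state at step 7: (7-4) mod 2 = 1, same as step 5 -> [6 7 5 7 9]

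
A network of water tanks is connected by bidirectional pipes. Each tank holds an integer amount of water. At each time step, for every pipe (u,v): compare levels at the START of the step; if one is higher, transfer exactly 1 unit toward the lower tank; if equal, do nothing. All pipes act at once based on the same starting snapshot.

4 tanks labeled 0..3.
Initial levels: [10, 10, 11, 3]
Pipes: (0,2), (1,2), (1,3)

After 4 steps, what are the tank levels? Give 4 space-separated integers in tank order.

Step 1: flows [2->0,2->1,1->3] -> levels [11 10 9 4]
Step 2: flows [0->2,1->2,1->3] -> levels [10 8 11 5]
Step 3: flows [2->0,2->1,1->3] -> levels [11 8 9 6]
Step 4: flows [0->2,2->1,1->3] -> levels [10 8 9 7]

Answer: 10 8 9 7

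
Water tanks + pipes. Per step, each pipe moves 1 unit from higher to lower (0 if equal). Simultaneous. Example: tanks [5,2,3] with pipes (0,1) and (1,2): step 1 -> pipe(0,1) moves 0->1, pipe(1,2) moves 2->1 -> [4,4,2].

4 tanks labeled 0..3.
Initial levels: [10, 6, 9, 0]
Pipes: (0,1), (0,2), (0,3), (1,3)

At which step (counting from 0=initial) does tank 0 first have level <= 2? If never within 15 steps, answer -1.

Step 1: flows [0->1,0->2,0->3,1->3] -> levels [7 6 10 2]
Step 2: flows [0->1,2->0,0->3,1->3] -> levels [6 6 9 4]
Step 3: flows [0=1,2->0,0->3,1->3] -> levels [6 5 8 6]
Step 4: flows [0->1,2->0,0=3,3->1] -> levels [6 7 7 5]
Step 5: flows [1->0,2->0,0->3,1->3] -> levels [7 5 6 7]
Step 6: flows [0->1,0->2,0=3,3->1] -> levels [5 7 7 6]
Step 7: flows [1->0,2->0,3->0,1->3] -> levels [8 5 6 6]
Step 8: flows [0->1,0->2,0->3,3->1] -> levels [5 7 7 6]
  -> period-2 cycle (repeats step 6); tank 0 never drops to <=2
Tank 0 never reaches <=2 within 15 steps

Answer: -1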